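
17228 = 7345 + 9883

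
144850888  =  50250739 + 94600149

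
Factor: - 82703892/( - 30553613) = 2^2*3^1*157^( - 1)*194609^( -1 )*6891991^1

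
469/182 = 2  +  15/26 = 2.58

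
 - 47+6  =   - 41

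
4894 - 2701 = 2193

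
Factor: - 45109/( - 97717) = 19^( - 1 ) * 37^( - 1) * 79^1 *139^ ( - 1 )*571^1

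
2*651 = 1302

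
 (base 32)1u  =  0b111110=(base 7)116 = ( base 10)62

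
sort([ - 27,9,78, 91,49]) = [ - 27, 9,49 , 78,  91]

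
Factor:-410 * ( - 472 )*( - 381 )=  - 73731120 = -2^4*3^1*5^1*41^1*59^1*127^1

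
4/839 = 4/839 = 0.00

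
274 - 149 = 125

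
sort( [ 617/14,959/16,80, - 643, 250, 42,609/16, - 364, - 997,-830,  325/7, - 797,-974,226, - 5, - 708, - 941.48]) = [ - 997, - 974 , - 941.48 , - 830, - 797, - 708,  -  643 , - 364 , - 5,  609/16,  42,617/14 , 325/7, 959/16,80, 226 , 250]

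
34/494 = 17/247 = 0.07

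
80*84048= 6723840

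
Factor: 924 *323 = 2^2*3^1 * 7^1*11^1*17^1*19^1 = 298452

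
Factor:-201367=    - 59^1*3413^1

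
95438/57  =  95438/57 = 1674.35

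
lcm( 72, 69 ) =1656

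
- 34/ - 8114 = 17/4057 = 0.00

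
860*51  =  43860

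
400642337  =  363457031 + 37185306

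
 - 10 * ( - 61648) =616480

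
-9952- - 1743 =-8209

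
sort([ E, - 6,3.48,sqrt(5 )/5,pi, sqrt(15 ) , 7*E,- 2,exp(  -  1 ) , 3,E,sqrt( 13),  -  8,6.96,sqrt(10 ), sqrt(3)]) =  [-8, - 6, - 2,exp( - 1),sqrt( 5 )/5, sqrt(3 ),E,E,3,pi , sqrt(10), 3.48,  sqrt(13 ),sqrt(15),  6.96,7*E]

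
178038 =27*6594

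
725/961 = 725/961 = 0.75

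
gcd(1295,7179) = 1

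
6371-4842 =1529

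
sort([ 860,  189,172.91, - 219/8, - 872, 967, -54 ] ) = [ - 872, - 54,-219/8,172.91,189, 860, 967 ]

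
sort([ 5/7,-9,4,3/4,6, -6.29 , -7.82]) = [ - 9, - 7.82, - 6.29, 5/7,3/4,4,6]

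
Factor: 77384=2^3*17^1* 569^1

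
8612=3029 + 5583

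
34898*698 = 24358804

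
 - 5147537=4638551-9786088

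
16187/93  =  16187/93 = 174.05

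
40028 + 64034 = 104062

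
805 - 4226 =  - 3421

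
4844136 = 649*7464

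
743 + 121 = 864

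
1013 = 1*1013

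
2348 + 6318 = 8666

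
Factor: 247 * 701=13^1*19^1*701^1=173147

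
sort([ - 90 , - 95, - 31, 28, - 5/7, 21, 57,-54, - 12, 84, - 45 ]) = [ - 95 , - 90, - 54,-45 ,- 31 ,  -  12, - 5/7,21, 28 , 57,84] 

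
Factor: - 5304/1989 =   -  2^3*3^( -1) =- 8/3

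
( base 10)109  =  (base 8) 155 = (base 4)1231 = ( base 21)54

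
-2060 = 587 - 2647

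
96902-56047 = 40855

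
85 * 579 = 49215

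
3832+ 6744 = 10576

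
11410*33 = 376530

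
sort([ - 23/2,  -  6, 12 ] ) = [-23/2, - 6,12] 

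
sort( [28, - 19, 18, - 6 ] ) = [ - 19, - 6,18,28 ] 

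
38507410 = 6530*5897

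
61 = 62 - 1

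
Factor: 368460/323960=207/182 =2^ ( - 1 )*3^2*7^( - 1 )*13^ ( - 1 )*23^1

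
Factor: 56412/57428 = 14103/14357 = 3^2 * 7^ (-2)*293^ (-1)  *1567^1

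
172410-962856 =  - 790446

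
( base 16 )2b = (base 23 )1k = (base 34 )19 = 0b101011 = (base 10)43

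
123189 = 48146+75043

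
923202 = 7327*126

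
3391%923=622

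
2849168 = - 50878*( - 56) 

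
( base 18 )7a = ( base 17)80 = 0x88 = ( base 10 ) 136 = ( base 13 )A6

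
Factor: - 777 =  - 3^1*7^1*37^1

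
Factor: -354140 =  -2^2*5^1*17707^1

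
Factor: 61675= 5^2*2467^1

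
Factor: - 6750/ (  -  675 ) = 10 = 2^1*5^1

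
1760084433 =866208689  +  893875744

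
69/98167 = 69/98167 = 0.00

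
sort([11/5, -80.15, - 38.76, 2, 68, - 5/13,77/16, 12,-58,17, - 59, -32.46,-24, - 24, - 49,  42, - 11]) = [ - 80.15, - 59, - 58, - 49,-38.76 , -32.46, - 24,-24, - 11,-5/13 , 2, 11/5,77/16,12,17,42,  68 ] 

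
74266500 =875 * 84876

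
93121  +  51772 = 144893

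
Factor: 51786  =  2^1*3^3*7^1*137^1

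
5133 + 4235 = 9368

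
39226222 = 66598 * 589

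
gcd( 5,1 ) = 1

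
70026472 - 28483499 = 41542973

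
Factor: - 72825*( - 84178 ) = 6130262850 = 2^1*3^1*5^2* 971^1*42089^1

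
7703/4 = 1925 + 3/4=1925.75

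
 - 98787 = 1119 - 99906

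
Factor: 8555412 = 2^2* 3^1*712951^1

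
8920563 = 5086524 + 3834039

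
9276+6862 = 16138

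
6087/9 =676 + 1/3 = 676.33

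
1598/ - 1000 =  - 2 + 201/500 = - 1.60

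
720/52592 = 45/3287 = 0.01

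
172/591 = 172/591 = 0.29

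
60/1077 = 20/359 = 0.06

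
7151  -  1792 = 5359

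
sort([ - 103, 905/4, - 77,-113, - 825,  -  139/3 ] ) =[ - 825, - 113,-103, - 77, - 139/3,  905/4 ]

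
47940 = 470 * 102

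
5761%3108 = 2653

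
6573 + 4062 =10635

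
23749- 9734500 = - 9710751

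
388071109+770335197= 1158406306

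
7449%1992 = 1473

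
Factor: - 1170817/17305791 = -3^( - 1 )*29^1 * 47^1*479^(  -  1)* 859^1*12043^( - 1) 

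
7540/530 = 14+12/53=14.23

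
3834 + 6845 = 10679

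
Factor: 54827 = 109^1* 503^1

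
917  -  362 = 555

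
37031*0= 0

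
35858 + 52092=87950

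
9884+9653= 19537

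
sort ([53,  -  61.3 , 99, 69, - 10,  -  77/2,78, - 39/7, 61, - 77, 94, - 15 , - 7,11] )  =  [ - 77 , - 61.3, - 77/2,  -  15 , - 10, - 7,  -  39/7,  11, 53,61, 69,  78,  94, 99] 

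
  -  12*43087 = -517044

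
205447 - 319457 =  - 114010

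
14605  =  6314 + 8291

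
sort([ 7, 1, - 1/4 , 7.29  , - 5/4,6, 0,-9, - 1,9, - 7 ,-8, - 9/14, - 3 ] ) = [-9, -8,-7, - 3,  -  5/4, - 1, - 9/14, - 1/4, 0 , 1,6, 7,7.29,9] 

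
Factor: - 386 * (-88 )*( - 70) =  -  2377760 = - 2^5*5^1*7^1 * 11^1* 193^1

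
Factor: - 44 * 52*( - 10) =22880 = 2^5*5^1*11^1 * 13^1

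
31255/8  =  31255/8 = 3906.88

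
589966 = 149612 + 440354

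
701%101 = 95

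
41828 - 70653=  - 28825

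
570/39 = 14 + 8/13 = 14.62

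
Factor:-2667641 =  - 2667641^1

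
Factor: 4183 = 47^1*89^1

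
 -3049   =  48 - 3097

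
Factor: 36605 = 5^1*7321^1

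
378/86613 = 126/28871 = 0.00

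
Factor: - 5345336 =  - 2^3*167^1*4001^1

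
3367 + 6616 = 9983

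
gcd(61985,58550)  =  5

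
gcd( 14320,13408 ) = 16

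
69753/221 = 315 + 138/221 = 315.62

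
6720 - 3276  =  3444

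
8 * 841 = 6728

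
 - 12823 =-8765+-4058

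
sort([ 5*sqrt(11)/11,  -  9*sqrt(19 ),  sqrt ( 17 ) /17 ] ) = [- 9*sqrt(19) , sqrt (17)/17, 5 * sqrt(11 ) /11]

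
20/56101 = 20/56101 =0.00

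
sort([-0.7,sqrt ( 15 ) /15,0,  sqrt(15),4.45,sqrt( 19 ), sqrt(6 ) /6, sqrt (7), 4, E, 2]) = [-0.7,0, sqrt( 15 ) /15,sqrt( 6 ) /6,2,sqrt( 7),E,sqrt(15), 4,sqrt ( 19), 4.45] 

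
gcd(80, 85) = 5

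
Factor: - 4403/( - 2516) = 7/4 = 2^(- 2) * 7^1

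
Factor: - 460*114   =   - 52440 = - 2^3*3^1*5^1*19^1*23^1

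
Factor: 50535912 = 2^3*3^1*7^1*300809^1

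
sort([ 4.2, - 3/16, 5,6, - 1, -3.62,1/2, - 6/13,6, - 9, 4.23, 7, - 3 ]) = [ - 9, - 3.62, - 3, - 1,- 6/13, - 3/16,  1/2,  4.2,4.23, 5,  6, 6,7]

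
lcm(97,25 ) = 2425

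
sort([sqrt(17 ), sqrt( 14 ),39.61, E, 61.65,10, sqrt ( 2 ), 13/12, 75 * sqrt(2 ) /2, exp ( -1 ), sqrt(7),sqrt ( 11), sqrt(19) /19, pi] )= [sqrt (19 )/19,exp (-1), 13/12, sqrt (2),sqrt ( 7), E,pi, sqrt(11), sqrt(14), sqrt( 17),10, 39.61,75*sqrt(  2)/2,  61.65 ] 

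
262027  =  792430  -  530403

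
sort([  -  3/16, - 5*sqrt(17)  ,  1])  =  [ - 5*sqrt( 17), - 3/16, 1 ] 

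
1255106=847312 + 407794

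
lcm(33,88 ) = 264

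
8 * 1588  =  12704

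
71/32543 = 71/32543 = 0.00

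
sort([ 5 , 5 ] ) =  [ 5,5 ]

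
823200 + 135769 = 958969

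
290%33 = 26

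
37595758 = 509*73862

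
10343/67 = 10343/67 = 154.37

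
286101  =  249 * 1149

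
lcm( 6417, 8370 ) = 192510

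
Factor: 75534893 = 7^1*17^1*634747^1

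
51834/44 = 25917/22 = 1178.05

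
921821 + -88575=833246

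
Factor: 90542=2^1*17^1*2663^1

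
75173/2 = 37586  +  1/2= 37586.50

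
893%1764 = 893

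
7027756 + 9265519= 16293275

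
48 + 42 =90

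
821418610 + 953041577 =1774460187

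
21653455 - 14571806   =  7081649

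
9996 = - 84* ( - 119)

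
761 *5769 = 4390209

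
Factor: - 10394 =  - 2^1*5197^1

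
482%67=13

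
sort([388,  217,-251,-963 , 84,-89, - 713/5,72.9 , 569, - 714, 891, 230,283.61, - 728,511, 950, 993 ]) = [ - 963, - 728, - 714, - 251, - 713/5,  -  89, 72.9 , 84, 217, 230 , 283.61, 388,511, 569, 891,  950,993 ]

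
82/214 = 41/107 = 0.38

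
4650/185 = 930/37 = 25.14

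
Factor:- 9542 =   -  2^1*13^1*367^1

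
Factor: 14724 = 2^2*3^2*409^1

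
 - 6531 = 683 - 7214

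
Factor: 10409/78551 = 7^1*11^( - 1) * 37^( - 1) * 193^( - 1) * 1487^1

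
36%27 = 9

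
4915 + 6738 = 11653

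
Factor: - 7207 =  - 7207^1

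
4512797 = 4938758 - 425961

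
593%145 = 13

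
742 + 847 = 1589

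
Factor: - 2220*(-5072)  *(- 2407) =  - 27102434880 = - 2^6*3^1*5^1*29^1  *37^1*83^1 * 317^1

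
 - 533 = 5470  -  6003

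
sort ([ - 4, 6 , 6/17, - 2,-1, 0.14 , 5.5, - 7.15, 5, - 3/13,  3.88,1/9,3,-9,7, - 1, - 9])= [ - 9, - 9 ,-7.15,-4, - 2 ,-1 ,  -  1, - 3/13,1/9, 0.14,  6/17,3 , 3.88, 5,5.5, 6, 7]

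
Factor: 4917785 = 5^1*983557^1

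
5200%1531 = 607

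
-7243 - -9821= 2578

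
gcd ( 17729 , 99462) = 1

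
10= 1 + 9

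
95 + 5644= 5739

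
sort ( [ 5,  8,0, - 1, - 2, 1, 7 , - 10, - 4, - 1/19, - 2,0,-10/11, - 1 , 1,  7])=[ - 10,-4, - 2, - 2, - 1, - 1, - 10/11, - 1/19,0,0,1,  1,  5,7,7,8 ] 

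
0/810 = 0 = 0.00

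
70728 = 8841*8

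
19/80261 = 19/80261 = 0.00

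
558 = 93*6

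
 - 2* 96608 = -193216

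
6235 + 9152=15387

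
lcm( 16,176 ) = 176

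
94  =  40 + 54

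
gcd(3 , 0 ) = 3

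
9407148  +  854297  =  10261445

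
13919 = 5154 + 8765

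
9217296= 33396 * 276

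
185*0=0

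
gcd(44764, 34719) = 1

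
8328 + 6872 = 15200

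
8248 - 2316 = 5932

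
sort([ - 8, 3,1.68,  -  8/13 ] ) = [ - 8, - 8/13  ,  1.68,3]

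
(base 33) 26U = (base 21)59c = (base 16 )966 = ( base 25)3l6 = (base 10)2406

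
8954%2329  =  1967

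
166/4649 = 166/4649 = 0.04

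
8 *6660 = 53280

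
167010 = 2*83505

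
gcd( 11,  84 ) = 1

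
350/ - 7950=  - 7/159= -0.04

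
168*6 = 1008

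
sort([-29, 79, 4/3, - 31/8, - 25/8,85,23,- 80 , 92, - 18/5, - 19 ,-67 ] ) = [-80, - 67, - 29, - 19 ,- 31/8,-18/5, - 25/8,  4/3,23,79,  85, 92] 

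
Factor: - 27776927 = - 67^1*607^1*683^1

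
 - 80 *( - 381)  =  30480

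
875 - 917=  - 42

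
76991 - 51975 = 25016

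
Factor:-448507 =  - 71^1 * 6317^1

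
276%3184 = 276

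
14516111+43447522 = 57963633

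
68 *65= 4420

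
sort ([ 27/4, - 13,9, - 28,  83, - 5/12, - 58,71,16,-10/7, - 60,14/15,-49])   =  [ - 60, - 58,-49, - 28 , - 13,-10/7, - 5/12,14/15,  27/4,  9, 16, 71, 83 ]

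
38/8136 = 19/4068  =  0.00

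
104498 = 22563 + 81935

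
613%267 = 79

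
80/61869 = 80/61869= 0.00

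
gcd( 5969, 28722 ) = 1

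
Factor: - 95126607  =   - 3^2*211^1 * 50093^1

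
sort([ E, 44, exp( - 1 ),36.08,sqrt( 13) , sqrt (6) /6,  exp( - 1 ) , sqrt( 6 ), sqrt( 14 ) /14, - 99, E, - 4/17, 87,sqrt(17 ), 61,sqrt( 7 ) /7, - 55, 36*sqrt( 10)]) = [-99, - 55 , - 4/17,  sqrt(14 )/14, exp(  -  1 ), exp( - 1), sqrt( 7)/7,  sqrt(6)/6,sqrt( 6 ),E,E,sqrt( 13), sqrt( 17),36.08, 44, 61, 87,36*sqrt( 10 )]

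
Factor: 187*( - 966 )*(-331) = 59792502  =  2^1*3^1*7^1*11^1*17^1*23^1*331^1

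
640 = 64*10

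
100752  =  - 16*(-6297 ) 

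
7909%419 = 367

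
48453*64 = 3100992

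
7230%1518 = 1158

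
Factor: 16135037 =401^1* 40237^1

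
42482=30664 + 11818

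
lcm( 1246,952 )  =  84728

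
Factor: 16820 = 2^2*5^1*29^2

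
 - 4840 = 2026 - 6866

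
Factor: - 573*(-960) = 550080 = 2^6*3^2*5^1*191^1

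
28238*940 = 26543720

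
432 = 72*6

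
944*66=62304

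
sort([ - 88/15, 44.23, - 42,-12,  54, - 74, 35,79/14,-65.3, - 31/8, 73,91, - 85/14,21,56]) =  [-74,- 65.3, - 42,-12, - 85/14, - 88/15, - 31/8, 79/14, 21,35, 44.23 , 54,56,73,  91]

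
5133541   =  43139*119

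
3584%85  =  14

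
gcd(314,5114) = 2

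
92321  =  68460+23861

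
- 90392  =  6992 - 97384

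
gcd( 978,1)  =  1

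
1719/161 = 10 + 109/161 = 10.68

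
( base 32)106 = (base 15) 48a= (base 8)2006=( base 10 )1030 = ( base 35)TF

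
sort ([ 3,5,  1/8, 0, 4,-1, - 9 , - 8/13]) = [ - 9 , - 1,-8/13,  0, 1/8, 3,  4,  5]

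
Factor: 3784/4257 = 8/9 = 2^3*3^( - 2)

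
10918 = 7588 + 3330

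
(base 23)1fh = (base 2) 1101111011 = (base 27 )160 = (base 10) 891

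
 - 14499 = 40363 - 54862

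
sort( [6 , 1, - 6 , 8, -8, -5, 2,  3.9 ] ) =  [ - 8 , - 6, - 5,1, 2,  3.9, 6,8 ] 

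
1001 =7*143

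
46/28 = 1 + 9/14 = 1.64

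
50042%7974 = 2198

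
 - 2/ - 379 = 2/379 = 0.01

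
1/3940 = 1/3940 = 0.00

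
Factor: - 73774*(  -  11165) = 823686710 = 2^1*5^1* 7^1 * 11^1*29^1*36887^1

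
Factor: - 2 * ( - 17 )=34 =2^1*17^1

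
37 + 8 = 45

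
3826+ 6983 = 10809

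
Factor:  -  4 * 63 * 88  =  -22176 = -  2^5 * 3^2*7^1*11^1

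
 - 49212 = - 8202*6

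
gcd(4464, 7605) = 9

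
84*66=5544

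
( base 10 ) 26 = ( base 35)Q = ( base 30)q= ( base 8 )32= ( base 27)q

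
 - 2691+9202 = 6511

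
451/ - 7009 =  - 1 + 6558/7009  =  - 0.06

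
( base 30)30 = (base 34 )2M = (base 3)10100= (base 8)132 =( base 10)90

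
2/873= 2/873 = 0.00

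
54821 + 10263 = 65084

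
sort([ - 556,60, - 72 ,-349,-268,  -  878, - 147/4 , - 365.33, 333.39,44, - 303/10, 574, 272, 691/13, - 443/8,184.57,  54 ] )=[ - 878 ,- 556,-365.33, - 349, -268, - 72, - 443/8,-147/4,- 303/10 , 44, 691/13,54, 60,184.57,272 , 333.39,574]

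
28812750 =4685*6150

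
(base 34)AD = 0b101100001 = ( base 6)1345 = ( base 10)353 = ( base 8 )541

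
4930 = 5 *986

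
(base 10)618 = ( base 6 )2510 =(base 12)436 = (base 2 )1001101010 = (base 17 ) 226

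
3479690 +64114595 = 67594285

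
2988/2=1494 = 1494.00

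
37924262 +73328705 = 111252967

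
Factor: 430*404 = 173720 = 2^3*5^1*43^1*101^1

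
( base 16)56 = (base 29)2S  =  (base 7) 152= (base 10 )86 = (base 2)1010110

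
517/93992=517/93992 = 0.01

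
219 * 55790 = 12218010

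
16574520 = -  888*( - 18665 ) 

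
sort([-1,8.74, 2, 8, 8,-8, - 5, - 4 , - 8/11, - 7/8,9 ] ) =[-8, - 5, - 4, - 1, - 7/8, - 8/11, 2, 8, 8, 8.74, 9]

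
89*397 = 35333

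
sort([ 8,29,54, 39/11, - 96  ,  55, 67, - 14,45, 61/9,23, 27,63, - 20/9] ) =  [ - 96, - 14,-20/9,39/11,61/9,8, 23, 27, 29 , 45, 54, 55, 63, 67]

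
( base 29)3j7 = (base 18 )993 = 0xc09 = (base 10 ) 3081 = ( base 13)1530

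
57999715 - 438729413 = -380729698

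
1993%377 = 108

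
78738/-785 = -101 + 547/785 = -100.30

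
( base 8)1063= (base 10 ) 563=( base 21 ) 15H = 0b1000110011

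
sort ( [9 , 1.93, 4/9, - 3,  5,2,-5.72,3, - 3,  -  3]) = [  -  5.72, - 3, - 3, - 3, 4/9, 1.93,2,3,5 , 9]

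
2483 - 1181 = 1302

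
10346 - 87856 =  - 77510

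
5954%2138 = 1678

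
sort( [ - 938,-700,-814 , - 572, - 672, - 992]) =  [-992,  -  938, - 814, - 700, - 672, - 572]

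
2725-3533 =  - 808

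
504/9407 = 504/9407   =  0.05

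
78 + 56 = 134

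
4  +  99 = 103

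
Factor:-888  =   - 2^3 * 3^1 * 37^1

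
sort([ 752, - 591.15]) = [ - 591.15,  752]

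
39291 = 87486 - 48195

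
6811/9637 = 6811/9637= 0.71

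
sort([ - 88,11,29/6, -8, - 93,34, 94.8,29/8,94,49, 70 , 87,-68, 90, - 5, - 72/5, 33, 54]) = [ - 93, - 88, - 68, - 72/5,-8, - 5, 29/8,29/6, 11, 33, 34 , 49,54,  70,87, 90,94, 94.8]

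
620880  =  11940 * 52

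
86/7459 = 86/7459 = 0.01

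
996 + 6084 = 7080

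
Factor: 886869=3^4*10949^1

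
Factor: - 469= - 7^1 * 67^1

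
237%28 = 13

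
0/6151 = 0= 0.00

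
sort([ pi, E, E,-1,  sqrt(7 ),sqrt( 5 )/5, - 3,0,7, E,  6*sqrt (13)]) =[ -3, - 1 , 0, sqrt ( 5)/5,sqrt(7 ), E,E,  E , pi,7, 6*sqrt (13 )]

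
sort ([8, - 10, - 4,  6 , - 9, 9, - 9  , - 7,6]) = [-10,- 9, - 9,-7, - 4,6,6, 8, 9] 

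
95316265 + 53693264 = 149009529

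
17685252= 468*37789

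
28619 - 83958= -55339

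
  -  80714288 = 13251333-93965621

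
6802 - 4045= 2757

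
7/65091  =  7/65091 = 0.00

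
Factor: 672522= 2^1*3^1*112087^1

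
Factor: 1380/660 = 23/11 = 11^( - 1)*23^1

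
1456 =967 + 489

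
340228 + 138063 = 478291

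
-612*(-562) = 343944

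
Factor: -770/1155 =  - 2/3 = -2^1*3^(-1 )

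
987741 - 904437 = 83304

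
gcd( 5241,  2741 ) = 1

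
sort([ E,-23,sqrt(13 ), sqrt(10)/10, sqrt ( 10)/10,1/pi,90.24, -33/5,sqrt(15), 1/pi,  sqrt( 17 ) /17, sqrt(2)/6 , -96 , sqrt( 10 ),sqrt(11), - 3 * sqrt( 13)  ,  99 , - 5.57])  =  [ - 96, - 23, - 3*sqrt( 13),  -  33/5, - 5.57 , sqrt( 2) /6,sqrt( 17)/17,sqrt(10)/10 , sqrt (10 ) /10,1/pi, 1/pi , E , sqrt( 10), sqrt( 11),sqrt( 13),sqrt( 15) , 90.24, 99]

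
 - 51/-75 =17/25=0.68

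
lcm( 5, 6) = 30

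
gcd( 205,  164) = 41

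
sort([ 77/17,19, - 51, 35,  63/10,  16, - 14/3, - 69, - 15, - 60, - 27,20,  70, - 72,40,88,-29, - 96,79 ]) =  [ - 96, - 72,  -  69 , -60,  -  51,-29,-27, - 15, - 14/3,77/17,  63/10,  16,19,20,35,40, 70 , 79, 88 ]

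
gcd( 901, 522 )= 1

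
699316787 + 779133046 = 1478449833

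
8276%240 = 116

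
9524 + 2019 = 11543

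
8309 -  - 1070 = 9379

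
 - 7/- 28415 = 7/28415 = 0.00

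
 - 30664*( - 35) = 1073240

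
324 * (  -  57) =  - 18468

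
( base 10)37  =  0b100101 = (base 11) 34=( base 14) 29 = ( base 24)1d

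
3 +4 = 7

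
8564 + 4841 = 13405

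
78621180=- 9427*( - 8340) 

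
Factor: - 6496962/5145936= - 1082827/857656 = - 2^ ( - 3 )*47^( - 1 )*59^1 * 2281^( - 1)*18353^1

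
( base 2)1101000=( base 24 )48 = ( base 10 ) 104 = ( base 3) 10212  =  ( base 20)54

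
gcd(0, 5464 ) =5464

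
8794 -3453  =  5341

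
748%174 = 52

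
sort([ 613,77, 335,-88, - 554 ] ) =[ - 554, - 88, 77, 335,613]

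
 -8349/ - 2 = 4174+1/2 = 4174.50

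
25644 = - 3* ( - 8548)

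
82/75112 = 1/916 =0.00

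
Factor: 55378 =2^1*27689^1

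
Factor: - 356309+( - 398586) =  - 754895 = -5^1*150979^1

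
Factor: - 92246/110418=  - 599/717 = -3^( - 1) * 239^ (-1 )*599^1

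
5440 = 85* 64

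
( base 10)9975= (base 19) 18c0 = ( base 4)2123313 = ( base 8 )23367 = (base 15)2e50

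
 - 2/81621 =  - 1 + 81619/81621 = - 0.00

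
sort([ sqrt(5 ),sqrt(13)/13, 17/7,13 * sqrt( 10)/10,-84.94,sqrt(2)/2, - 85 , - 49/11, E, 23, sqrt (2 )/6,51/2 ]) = [-85, -84.94, - 49/11,sqrt(2)/6, sqrt(13 )/13, sqrt (2) /2 , sqrt(5 ),17/7 , E,13 * sqrt( 10) /10,23,51/2 ] 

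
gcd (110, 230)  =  10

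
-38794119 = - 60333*643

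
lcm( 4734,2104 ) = 18936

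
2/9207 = 2/9207=0.00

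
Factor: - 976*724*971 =- 686131904=- 2^6*61^1*181^1*971^1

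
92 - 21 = 71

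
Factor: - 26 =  - 2^1 *13^1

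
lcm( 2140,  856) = 4280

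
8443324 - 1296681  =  7146643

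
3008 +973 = 3981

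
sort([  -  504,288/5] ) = [ - 504,288/5]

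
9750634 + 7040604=16791238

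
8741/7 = 8741/7 = 1248.71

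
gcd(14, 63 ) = 7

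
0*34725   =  0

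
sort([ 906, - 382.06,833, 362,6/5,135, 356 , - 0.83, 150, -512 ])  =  [ - 512, -382.06, - 0.83, 6/5, 135,  150,356,362, 833,906]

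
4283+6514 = 10797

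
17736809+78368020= 96104829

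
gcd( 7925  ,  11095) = 1585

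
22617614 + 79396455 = 102014069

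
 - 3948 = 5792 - 9740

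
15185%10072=5113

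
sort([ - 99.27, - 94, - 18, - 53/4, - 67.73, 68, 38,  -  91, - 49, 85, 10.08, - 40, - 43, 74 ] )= [ - 99.27,  -  94 , - 91, - 67.73, - 49, - 43,-40, - 18, - 53/4,10.08 , 38,68,74,85] 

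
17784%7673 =2438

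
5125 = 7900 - 2775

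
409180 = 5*81836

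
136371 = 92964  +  43407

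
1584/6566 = 792/3283  =  0.24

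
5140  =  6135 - 995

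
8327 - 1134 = 7193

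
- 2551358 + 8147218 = 5595860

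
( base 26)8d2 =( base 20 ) E78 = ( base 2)1011001110100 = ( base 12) 33B0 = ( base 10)5748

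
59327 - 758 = 58569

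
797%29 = 14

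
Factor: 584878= 2^1* 7^1 * 41777^1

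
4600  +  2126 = 6726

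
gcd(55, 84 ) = 1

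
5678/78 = 72+31/39 = 72.79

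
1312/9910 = 656/4955= 0.13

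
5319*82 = 436158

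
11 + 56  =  67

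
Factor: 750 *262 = 2^2*3^1*5^3*131^1 = 196500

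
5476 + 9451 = 14927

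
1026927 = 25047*41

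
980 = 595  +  385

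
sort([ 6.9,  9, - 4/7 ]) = [ - 4/7 , 6.9,9]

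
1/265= 1/265 = 0.00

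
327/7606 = 327/7606 = 0.04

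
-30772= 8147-38919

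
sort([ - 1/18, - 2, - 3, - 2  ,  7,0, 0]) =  [ - 3, - 2,-2,  -  1/18 , 0,0, 7]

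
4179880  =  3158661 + 1021219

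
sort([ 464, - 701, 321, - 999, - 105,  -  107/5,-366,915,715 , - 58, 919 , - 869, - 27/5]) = [-999, - 869,-701, - 366, - 105,-58, - 107/5, -27/5,321, 464, 715, 915,919 ]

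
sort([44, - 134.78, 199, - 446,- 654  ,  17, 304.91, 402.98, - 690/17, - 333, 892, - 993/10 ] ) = [ - 654,  -  446,- 333,-134.78, - 993/10, - 690/17, 17,44,199, 304.91, 402.98, 892 ] 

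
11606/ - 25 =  - 465 + 19/25=- 464.24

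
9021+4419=13440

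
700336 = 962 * 728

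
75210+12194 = 87404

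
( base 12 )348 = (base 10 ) 488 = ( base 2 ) 111101000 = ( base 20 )148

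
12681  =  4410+8271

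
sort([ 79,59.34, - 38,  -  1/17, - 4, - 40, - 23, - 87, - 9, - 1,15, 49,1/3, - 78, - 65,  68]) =[ - 87,-78, - 65, - 40, - 38, - 23,  -  9, - 4, - 1, - 1/17, 1/3, 15,  49,59.34,68,79 ]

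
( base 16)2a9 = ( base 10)681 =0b1010101001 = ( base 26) 105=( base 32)l9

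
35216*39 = 1373424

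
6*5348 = 32088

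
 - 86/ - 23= 3 + 17/23 =3.74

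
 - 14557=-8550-6007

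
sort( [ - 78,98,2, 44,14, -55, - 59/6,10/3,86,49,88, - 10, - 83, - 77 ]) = [ - 83,  -  78, - 77, - 55,  -  10, - 59/6,  2,10/3, 14,44,49, 86, 88,98 ] 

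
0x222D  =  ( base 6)104301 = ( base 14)328d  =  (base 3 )110000001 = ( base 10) 8749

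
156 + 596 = 752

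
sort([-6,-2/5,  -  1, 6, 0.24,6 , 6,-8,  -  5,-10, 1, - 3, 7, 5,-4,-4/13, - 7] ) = [  -  10, - 8,  -  7,-6, - 5, - 4,-3, - 1,-2/5, - 4/13, 0.24, 1, 5,6,6,  6,7]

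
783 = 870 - 87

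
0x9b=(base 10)155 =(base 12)10B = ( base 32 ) 4R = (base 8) 233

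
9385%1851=130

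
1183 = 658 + 525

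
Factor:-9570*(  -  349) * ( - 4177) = -2^1*3^1*5^1* 11^1 * 29^1 *349^1*4177^1 =- 13950887610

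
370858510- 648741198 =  - 277882688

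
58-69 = -11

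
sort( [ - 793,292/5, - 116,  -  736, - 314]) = [-793, - 736, - 314, - 116, 292/5]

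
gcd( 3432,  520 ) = 104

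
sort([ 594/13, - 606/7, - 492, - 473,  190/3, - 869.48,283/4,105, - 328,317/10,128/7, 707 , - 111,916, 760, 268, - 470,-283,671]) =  [ - 869.48, - 492 , - 473, - 470, - 328, - 283,-111  ,-606/7,128/7 , 317/10, 594/13,190/3,283/4,105,268,671 , 707, 760,916]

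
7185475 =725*9911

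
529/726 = 529/726 = 0.73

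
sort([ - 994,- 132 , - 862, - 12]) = [ - 994, - 862, - 132 , -12]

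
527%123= 35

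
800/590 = 80/59= 1.36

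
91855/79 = 1162 + 57/79 = 1162.72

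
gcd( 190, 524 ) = 2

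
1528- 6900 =- 5372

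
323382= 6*53897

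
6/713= 6/713 = 0.01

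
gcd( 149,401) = 1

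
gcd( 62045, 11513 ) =1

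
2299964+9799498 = 12099462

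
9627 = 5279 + 4348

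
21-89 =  - 68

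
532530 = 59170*9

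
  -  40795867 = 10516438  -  51312305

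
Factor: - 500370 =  - 2^1*3^1*5^1 * 13^1*1283^1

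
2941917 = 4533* 649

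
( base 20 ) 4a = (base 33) 2O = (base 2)1011010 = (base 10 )90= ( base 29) 33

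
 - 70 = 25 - 95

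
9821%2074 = 1525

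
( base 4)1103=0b1010011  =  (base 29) 2P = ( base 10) 83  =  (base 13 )65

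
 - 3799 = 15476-19275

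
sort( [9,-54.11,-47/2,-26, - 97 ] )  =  [ - 97,-54.11,-26,  -  47/2, 9 ]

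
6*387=2322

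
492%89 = 47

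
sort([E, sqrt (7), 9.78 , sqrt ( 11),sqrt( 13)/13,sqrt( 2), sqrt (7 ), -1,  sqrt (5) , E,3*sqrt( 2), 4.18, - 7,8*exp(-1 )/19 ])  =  [-7,-1, 8*exp( - 1 )/19,sqrt ( 13) /13,sqrt( 2 ), sqrt(5),sqrt ( 7),sqrt(7),E, E,sqrt(11 ), 4.18,3*sqrt( 2 ), 9.78 ] 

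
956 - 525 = 431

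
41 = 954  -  913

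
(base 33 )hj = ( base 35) gk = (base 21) 16d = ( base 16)244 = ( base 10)580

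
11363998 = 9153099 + 2210899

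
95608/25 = 3824  +  8/25= 3824.32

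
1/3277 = 1/3277 = 0.00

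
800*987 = 789600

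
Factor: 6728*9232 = 62112896 = 2^7 *29^2*577^1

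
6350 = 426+5924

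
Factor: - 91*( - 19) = 1729 = 7^1 * 13^1 * 19^1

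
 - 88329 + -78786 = -167115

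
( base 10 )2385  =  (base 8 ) 4521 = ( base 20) 5j5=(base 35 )1x5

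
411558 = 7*58794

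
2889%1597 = 1292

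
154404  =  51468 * 3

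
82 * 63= 5166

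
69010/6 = 34505/3  =  11501.67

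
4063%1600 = 863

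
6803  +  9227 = 16030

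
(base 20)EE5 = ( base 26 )8I9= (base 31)63Q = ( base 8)13375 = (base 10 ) 5885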